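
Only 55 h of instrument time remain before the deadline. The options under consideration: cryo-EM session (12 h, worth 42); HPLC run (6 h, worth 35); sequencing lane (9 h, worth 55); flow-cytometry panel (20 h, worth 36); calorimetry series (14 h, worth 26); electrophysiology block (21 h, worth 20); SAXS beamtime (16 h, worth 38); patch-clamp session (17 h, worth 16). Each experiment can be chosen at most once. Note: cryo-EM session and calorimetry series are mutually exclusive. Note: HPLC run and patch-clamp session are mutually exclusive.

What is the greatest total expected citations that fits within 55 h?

170

Cryo-EM session + HPLC run + sequencing lane + SAXS beamtime uses 43 of the 55 h and totals 170.
Runner-up cryo-EM session + HPLC run + sequencing lane + flow-cytometry panel tops out at 168.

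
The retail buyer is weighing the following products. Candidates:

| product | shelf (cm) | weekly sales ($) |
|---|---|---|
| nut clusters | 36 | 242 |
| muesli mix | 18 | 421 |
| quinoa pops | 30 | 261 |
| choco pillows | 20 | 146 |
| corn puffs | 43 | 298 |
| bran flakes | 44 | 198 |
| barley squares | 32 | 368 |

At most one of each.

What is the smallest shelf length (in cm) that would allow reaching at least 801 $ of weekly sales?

68

Need the lightest bundle worth ≥ 801.
muesli mix + quinoa pops + choco pillows reaches 828 using 68 cm.
No combination under 68 cm hits 801.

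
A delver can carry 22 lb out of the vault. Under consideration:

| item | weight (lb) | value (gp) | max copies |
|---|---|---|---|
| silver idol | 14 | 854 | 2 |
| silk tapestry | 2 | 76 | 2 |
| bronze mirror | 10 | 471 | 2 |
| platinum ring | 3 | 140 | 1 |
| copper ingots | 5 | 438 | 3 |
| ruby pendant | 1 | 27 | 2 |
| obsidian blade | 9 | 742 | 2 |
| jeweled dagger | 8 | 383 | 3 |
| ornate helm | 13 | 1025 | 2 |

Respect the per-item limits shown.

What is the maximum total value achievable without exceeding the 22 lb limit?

By value per lb: copper ingots 87.60, obsidian blade 82.44, ornate helm 78.85 lead.
A density-first pass picks 2×silk tapestry + platinum ring + 3×copper ingots — 1606 at 22 lb.
A better packing is obsidian blade + ornate helm: 22 lb, total 1767.

1767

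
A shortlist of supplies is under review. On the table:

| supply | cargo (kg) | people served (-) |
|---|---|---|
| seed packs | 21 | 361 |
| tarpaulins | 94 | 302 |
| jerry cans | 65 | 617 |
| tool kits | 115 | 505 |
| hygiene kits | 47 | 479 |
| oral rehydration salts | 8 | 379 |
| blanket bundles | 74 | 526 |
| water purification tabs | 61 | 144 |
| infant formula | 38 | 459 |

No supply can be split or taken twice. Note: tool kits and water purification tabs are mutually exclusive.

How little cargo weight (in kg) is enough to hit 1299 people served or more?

Need the lightest bundle worth ≥ 1299.
hygiene kits + oral rehydration salts + infant formula: 1317 people served at 93 kg.
No combination under 93 kg hits 1299.

93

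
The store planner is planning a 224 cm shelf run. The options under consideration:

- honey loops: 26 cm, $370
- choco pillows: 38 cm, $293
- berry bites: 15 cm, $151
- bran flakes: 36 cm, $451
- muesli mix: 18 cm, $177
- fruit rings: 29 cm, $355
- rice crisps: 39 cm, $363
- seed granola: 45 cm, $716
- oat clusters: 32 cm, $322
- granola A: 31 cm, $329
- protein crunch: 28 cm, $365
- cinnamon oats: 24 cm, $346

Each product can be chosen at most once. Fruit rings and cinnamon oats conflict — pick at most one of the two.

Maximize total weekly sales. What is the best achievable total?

2905

Taking honey loops + berry bites + bran flakes + muesli mix + seed granola + granola A + protein crunch + cinnamon oats: 223 cm used, 2905 in weekly sales.
Next best is honey loops + bran flakes + seed granola + oat clusters + granola A + protein crunch + cinnamon oats at 2899 (222 cm) — short by 6.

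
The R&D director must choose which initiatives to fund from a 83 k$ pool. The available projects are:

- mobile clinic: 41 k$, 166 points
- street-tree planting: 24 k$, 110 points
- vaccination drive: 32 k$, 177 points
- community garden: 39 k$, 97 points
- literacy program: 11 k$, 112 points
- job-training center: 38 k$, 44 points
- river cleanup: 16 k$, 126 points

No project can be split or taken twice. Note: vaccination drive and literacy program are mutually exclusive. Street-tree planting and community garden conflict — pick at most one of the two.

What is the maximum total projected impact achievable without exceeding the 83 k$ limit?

413

Density check — literacy program 10.18, river cleanup 7.88, vaccination drive 5.53 are the best per k$.
Best packing: street-tree planting + vaccination drive + river cleanup — 72 k$, 413 total.
Every other selection either busts 83 k$ or breaks a pairing rule or fails to beat 413.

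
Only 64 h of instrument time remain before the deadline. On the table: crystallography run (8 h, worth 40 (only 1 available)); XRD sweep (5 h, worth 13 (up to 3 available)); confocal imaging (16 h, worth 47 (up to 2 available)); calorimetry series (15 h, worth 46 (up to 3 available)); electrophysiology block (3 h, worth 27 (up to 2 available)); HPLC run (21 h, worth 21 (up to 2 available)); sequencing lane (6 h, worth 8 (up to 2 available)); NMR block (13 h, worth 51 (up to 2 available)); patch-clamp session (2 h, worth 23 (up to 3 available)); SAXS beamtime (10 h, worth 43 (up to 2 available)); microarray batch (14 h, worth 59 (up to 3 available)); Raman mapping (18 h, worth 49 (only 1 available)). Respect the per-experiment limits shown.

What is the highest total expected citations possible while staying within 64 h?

343

A density-first pass picks crystallography run + 2×XRD sweep + 2×electrophysiology block + 3×patch-clamp session + 2×SAXS beamtime + microarray batch — 334 at 64 h.
Replace crystallography run and 2×XRD sweep and SAXS beamtime with 2×microarray batch: the trade gains 9 net, giving 343 at 64 h.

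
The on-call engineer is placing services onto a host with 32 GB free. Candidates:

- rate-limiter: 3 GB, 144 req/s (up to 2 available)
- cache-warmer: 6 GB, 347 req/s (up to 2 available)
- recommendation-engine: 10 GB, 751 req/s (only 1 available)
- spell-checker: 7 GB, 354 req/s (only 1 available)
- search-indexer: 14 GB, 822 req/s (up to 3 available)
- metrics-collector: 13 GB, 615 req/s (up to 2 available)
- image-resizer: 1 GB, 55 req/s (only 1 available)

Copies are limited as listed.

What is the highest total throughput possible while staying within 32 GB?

1982

Density check — recommendation-engine 75.10, search-indexer 58.71, cache-warmer 57.83 are the best per GB.
Taking the top-ratio services first gives cache-warmer + recommendation-engine + search-indexer + image-resizer for 1975 (31 GB).
Replace cache-warmer with spell-checker: the trade gains 7 net, giving 1982 at 32 GB.
Every other selection either busts 32 GB or exceeds an availability limit or fails to beat 1982.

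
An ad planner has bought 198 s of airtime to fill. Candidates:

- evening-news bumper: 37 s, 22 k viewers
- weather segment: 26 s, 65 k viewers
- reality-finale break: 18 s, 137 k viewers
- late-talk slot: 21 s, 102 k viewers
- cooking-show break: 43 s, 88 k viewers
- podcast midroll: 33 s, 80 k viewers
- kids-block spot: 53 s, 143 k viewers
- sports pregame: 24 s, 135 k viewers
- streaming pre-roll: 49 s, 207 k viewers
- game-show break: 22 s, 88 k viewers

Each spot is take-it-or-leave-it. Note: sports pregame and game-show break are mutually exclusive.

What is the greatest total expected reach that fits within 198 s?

By expected reach per s: reality-finale break 7.61, sports pregame 5.62, late-talk slot 4.86, streaming pre-roll 4.22 lead.
Taking reality-finale break + late-talk slot + podcast midroll + kids-block spot + sports pregame + streaming pre-roll: 198 s used, 804 in expected reach.
Runner-up weather segment + reality-finale break + late-talk slot + kids-block spot + sports pregame + streaming pre-roll tops out at 789.

804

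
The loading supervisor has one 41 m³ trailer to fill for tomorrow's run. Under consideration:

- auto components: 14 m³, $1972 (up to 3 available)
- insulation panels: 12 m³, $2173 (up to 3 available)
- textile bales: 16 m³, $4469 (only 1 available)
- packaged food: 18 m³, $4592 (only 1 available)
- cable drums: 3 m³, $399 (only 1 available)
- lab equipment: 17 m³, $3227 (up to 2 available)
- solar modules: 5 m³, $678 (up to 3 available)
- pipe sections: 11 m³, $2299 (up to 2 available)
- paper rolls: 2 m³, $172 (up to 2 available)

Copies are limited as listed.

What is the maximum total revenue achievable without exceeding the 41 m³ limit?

9911

By revenue per m³: textile bales 279.31, packaged food 255.11, pipe sections 209.00 lead.
The ratio ordering already packs tightly: textile bales + packaged food + solar modules + paper rolls, 41 m³, 9911.
Nothing else within 41 m³ beats 9911.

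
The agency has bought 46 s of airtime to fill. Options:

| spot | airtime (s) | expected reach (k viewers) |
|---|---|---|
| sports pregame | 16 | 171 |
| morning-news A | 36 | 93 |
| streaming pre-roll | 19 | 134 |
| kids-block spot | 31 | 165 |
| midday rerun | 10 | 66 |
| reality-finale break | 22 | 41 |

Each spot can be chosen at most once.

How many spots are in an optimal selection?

The maximum expected reach within 46 s is 371.
For example sports pregame + streaming pre-roll + midday rerun achieves it, using 45 s.
Every optimal selection uses 3 spots.

3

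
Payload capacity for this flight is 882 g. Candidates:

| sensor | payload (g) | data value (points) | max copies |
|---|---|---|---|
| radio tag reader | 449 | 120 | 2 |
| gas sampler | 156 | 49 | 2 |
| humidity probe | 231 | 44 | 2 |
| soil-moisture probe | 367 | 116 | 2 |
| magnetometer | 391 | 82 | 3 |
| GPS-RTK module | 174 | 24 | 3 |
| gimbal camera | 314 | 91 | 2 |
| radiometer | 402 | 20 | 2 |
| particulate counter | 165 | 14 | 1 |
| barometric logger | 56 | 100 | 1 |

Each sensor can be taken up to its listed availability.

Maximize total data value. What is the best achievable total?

336

Greedy by ratio would take 2×soil-moisture probe + barometric logger: 790 g used, total 332.
Replace soil-moisture probe with radio tag reader: the trade gains 4 net, giving 336 at 872 g.
Every other selection either busts 882 g or exceeds an availability limit or fails to beat 336.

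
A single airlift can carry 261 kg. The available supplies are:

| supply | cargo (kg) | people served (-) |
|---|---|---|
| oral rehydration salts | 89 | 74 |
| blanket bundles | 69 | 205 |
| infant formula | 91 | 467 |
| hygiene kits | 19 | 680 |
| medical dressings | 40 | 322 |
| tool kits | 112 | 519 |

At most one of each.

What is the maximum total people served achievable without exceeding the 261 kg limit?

A density-first pass picks blanket bundles + infant formula + hygiene kits + medical dressings — 1674 at 219 kg.
The 91 kg tied up in infant formula is better spent on tool kits — total rises to 1726 (240 kg).
An exhaustive check of the 64 subsets confirms 1726.

1726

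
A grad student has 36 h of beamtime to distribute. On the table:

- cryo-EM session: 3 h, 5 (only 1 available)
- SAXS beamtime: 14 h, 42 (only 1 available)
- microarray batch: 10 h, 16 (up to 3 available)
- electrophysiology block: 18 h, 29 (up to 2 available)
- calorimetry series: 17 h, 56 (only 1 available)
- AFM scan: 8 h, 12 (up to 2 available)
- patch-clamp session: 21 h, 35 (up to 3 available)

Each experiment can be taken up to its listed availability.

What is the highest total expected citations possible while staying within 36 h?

Best packing: cryo-EM session + SAXS beamtime + calorimetry series — 34 h, 103 total.

103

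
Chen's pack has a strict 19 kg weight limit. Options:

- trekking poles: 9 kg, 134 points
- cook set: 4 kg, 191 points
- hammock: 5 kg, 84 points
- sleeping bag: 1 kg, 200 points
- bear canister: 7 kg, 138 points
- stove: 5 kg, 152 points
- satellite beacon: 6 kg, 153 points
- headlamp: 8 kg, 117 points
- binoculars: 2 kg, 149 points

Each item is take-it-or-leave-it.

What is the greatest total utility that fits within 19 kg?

845

Ranking by ratio (utility/kg): sleeping bag 200.00, binoculars 74.50, cook set 47.75.
Taking cook set + sleeping bag + stove + satellite beacon + binoculars: 18 kg used, 845 in utility.
The spare 1 kg is too small for any remaining item, and no exchange beats 845.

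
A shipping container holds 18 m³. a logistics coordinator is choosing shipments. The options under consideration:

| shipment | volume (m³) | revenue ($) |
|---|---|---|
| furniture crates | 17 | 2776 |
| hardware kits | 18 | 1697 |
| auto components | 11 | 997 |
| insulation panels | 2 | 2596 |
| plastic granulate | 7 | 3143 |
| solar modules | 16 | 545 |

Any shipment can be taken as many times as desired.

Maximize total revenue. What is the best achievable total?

23364

Taking 9×insulation panels: 18 m³ used, 23364 in revenue.
No other feasible combination exceeds 23364.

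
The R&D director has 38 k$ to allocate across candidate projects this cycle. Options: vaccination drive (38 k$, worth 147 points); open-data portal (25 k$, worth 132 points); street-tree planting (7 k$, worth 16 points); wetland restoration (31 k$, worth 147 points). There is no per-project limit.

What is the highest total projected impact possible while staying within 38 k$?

A density-first pass picks open-data portal + street-tree planting — 148 at 32 k$.
The 25 k$ tied up in open-data portal is better spent on wetland restoration — total rises to 163 (38 k$).
Nothing else within 38 k$ beats 163.

163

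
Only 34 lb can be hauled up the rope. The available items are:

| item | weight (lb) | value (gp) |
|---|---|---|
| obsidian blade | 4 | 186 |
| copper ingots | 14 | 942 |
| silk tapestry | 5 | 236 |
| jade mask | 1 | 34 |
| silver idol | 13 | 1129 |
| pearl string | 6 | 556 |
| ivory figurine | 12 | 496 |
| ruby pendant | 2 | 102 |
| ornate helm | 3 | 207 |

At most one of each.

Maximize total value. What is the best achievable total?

2661

Ranking by ratio (value/lb): pearl string 92.67, silver idol 86.85, ornate helm 69.00.
Taking the top-ratio items first gives obsidian blade + silk tapestry + jade mask + silver idol + pearl string + ruby pendant + ornate helm for 2450 (34 lb).
A better packing is copper ingots + jade mask + silver idol + pearl string: 34 lb, total 2661.
Next best is copper ingots + silver idol + pearl string at 2627 (33 lb) — short by 34.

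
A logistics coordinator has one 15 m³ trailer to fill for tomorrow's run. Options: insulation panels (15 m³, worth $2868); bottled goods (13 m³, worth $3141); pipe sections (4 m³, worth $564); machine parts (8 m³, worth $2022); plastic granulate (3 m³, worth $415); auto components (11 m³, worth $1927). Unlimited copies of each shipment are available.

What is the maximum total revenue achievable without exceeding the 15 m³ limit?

Taking the top-ratio shipments first gives pipe sections + machine parts + plastic granulate for 3001 (15 m³).
Replace pipe sections and machine parts and plastic granulate with bottled goods: the trade gains 140 net, giving 3141 at 13 m³.

3141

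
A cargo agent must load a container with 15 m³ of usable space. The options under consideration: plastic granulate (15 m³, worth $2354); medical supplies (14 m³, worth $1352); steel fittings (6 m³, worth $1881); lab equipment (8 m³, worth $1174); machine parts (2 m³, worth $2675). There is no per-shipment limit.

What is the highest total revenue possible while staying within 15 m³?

Density check — machine parts 1337.50, steel fittings 313.50, plastic granulate 156.93, lab equipment 146.75 are the best per m³.
Best packing: 7×machine parts — 14 m³, 18725 total.
That's the maximum — no swap from here does better than 18725.

18725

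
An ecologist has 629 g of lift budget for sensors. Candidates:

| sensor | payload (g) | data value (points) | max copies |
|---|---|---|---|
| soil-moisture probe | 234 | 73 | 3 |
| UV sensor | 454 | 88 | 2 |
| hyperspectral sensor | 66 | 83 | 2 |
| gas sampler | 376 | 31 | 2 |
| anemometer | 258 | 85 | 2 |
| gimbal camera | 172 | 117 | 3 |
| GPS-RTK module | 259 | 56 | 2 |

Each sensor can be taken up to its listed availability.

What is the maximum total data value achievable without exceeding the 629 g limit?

434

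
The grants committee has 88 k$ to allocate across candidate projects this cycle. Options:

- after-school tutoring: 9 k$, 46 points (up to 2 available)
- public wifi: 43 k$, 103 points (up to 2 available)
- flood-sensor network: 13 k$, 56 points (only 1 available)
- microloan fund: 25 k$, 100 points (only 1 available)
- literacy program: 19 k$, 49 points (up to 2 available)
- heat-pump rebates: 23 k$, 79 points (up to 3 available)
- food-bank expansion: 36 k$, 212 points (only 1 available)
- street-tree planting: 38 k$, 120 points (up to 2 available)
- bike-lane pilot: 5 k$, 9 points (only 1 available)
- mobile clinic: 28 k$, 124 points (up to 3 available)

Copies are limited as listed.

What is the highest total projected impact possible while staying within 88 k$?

Greedy by ratio would take 2×after-school tutoring + food-bank expansion + bike-lane pilot + mobile clinic: 87 k$ used, total 437.
The 14 k$ tied up in after-school tutoring and bike-lane pilot is better spent on flood-sensor network — total rises to 438 (86 k$).
That's the maximum — no swap from here does better than 438.

438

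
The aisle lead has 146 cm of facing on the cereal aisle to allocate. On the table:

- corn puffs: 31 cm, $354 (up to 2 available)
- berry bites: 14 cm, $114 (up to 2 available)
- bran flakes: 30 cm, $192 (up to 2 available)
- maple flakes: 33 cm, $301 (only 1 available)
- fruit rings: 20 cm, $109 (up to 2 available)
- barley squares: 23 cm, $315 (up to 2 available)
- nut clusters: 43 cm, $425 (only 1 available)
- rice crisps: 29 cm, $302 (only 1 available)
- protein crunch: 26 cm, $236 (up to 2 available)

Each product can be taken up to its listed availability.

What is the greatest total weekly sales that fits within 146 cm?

1645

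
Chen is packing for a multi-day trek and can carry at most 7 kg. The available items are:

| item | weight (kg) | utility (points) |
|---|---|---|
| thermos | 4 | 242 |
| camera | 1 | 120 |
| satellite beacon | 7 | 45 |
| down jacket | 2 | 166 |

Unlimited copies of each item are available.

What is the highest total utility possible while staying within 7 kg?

840

Best packing: 7×camera — 7 kg, 840 total.
No other feasible combination exceeds 840.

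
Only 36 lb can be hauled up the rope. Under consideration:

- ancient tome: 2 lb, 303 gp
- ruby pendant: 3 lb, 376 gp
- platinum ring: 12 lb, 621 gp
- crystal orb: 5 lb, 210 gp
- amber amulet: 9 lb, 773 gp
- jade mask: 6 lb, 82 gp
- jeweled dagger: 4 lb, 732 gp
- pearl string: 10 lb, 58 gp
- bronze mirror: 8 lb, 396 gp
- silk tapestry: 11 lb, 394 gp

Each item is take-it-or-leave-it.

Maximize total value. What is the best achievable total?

Density check — jeweled dagger 183.00, ancient tome 151.50, ruby pendant 125.33, amber amulet 85.89 are the best per lb.
Best packing: ancient tome + ruby pendant + platinum ring + crystal orb + amber amulet + jeweled dagger — 35 lb, 3015 total.
Next best is ruby pendant + platinum ring + amber amulet + jeweled dagger + bronze mirror at 2898 (36 lb) — short by 117.

3015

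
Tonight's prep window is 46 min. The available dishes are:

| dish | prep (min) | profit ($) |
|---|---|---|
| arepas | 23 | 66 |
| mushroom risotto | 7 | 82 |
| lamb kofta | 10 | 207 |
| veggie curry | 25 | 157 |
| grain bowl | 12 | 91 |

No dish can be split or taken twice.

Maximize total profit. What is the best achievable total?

446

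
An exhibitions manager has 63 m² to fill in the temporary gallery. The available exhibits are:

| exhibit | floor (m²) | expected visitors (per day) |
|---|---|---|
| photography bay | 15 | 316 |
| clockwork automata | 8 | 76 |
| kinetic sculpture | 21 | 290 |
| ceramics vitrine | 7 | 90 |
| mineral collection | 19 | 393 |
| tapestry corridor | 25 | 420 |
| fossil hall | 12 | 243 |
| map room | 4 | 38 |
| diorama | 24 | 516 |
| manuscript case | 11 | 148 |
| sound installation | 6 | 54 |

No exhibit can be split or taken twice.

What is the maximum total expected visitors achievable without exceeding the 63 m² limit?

1263

Density check — diorama 21.50, photography bay 21.07, mineral collection 20.68, fossil hall 20.25 are the best per m².
The ratio ordering already packs tightly: photography bay + mineral collection + map room + diorama, 62 m², 1263.
The closest alternative, ceramics vitrine + mineral collection + fossil hall + diorama, reaches only 1242.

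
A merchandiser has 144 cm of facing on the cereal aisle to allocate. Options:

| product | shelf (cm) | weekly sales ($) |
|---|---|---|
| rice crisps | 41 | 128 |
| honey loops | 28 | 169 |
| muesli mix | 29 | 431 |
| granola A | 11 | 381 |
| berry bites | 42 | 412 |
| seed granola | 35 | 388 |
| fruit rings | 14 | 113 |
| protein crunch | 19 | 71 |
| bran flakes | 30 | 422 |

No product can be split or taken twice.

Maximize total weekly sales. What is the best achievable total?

Greedy by ratio would take muesli mix + granola A + seed granola + fruit rings + protein crunch + bran flakes: 138 cm used, total 1806.
Using the slack differently, honey loops + muesli mix + granola A + berry bites + bran flakes comes to 1815 at 140 cm.
Runner-up muesli mix + granola A + seed granola + fruit rings + protein crunch + bran flakes tops out at 1806.

1815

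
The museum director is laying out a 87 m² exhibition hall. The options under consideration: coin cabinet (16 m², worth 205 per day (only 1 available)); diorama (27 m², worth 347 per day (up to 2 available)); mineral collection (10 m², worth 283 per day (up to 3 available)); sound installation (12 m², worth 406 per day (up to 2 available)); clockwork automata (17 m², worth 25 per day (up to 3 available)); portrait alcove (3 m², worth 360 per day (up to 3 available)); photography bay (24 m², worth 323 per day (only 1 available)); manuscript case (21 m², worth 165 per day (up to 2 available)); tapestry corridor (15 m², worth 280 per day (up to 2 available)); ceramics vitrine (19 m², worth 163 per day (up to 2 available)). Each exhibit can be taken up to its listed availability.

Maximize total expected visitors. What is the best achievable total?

3064

Greedy by ratio would take 3×mineral collection + 2×sound installation + 3×portrait alcove + tapestry corridor: 78 m² used, total 3021.
The 15 m² tied up in tapestry corridor is better spent on photography bay — total rises to 3064 (87 m²).
No other feasible combination exceeds 3064.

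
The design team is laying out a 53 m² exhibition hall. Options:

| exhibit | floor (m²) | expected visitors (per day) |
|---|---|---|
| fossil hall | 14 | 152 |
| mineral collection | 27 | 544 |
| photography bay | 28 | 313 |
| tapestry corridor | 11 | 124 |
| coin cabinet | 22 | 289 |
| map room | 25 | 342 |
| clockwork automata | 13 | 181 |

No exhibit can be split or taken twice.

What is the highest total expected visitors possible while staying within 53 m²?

Density check — mineral collection 20.15, clockwork automata 13.92, map room 13.68 are the best per m².
Filling by ratio: mineral collection + tapestry corridor + clockwork automata for 849, with 2 m² left unused.
Replace tapestry corridor and clockwork automata with map room: the trade gains 37 net, giving 886 at 52 m².
Next best is mineral collection + tapestry corridor + clockwork automata at 849 (51 m²) — short by 37.

886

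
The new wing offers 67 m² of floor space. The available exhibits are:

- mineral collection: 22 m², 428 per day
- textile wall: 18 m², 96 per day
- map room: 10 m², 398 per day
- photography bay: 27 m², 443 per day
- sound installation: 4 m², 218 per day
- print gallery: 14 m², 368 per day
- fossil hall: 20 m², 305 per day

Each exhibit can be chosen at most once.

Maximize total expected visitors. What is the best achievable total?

1499

Ranking by ratio (expected visitors/m²): sound installation 54.50, map room 39.80, print gallery 26.29, mineral collection 19.45.
The ratio heuristic lands on mineral collection + map room + sound installation + print gallery (1412) but leaves 17 m² idle.
Replace sound installation with fossil hall: the trade gains 87 net, giving 1499 at 66 m².
Every other selection either busts 67 m² or fails to beat 1499.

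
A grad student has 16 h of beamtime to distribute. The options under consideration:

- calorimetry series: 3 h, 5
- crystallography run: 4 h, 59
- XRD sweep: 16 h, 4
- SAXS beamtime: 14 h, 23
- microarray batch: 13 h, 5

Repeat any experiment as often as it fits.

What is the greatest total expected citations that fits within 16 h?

236

Taking 4×crystallography run: 16 h used, 236 in expected citations.
That's the maximum — no swap from here does better than 236.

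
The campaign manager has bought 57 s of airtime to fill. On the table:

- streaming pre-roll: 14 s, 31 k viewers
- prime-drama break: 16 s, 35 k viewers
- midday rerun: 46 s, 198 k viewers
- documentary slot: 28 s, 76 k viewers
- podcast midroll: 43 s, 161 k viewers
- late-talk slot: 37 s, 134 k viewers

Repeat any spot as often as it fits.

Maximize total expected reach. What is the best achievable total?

By expected reach per s: midday rerun 4.30, podcast midroll 3.74, late-talk slot 3.62 lead.
The ratio ordering already packs tightly: midday rerun, 46 s, 198.
Nothing else within 57 s beats 198.

198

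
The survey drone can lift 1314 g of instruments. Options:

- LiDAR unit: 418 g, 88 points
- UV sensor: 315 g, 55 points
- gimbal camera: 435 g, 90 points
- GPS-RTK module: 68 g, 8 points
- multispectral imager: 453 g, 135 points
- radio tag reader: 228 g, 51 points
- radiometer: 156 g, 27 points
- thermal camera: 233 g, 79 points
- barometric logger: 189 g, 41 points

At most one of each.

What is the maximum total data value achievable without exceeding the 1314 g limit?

The ratio heuristic lands on multispectral imager + radio tag reader + radiometer + thermal camera + barometric logger (333) but leaves 55 g idle.
Replace radio tag reader and radiometer with gimbal camera: the trade gains 12 net, giving 345 at 1310 g.
That's the maximum — no swap from here does better than 345.

345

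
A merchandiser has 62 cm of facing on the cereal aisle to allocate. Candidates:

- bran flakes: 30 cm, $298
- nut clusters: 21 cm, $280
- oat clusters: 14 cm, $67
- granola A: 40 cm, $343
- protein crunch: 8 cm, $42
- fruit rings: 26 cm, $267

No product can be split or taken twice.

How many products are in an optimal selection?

Optimal total is 623.
nut clusters + granola A hits 623 at 61 cm.
All optima have 2 products.

2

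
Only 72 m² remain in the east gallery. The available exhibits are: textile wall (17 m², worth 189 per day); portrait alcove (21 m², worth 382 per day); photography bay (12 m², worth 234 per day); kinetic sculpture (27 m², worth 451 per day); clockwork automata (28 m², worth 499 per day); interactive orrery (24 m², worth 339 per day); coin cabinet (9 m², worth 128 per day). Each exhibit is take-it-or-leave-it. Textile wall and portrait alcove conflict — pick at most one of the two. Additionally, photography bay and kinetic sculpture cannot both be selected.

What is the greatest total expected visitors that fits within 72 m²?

Portrait alcove + photography bay + clockwork automata + coin cabinet uses 70 of the 72 m² and totals 1243.
No other feasible combination exceeds 1243.

1243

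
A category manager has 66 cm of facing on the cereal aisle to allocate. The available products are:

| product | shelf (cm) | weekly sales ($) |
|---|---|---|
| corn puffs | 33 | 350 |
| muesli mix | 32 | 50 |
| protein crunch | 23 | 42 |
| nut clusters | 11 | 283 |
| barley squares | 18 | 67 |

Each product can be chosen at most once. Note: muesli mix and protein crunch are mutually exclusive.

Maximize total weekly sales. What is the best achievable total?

Ranking by ratio (weekly sales/cm): nut clusters 25.73, corn puffs 10.61, barley squares 3.72, protein crunch 1.83.
Best packing: corn puffs + nut clusters + barley squares — 62 cm, 700 total.
Every other selection either busts 66 cm or breaks a pairing rule or fails to beat 700.

700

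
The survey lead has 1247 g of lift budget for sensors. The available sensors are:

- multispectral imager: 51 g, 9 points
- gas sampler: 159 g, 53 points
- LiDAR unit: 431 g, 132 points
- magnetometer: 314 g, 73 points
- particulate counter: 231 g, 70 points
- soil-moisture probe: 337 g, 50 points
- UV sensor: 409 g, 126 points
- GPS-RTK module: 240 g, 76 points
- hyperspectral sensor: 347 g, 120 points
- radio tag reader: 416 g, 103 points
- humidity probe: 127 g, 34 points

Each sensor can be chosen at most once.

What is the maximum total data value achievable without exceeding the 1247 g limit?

By data value per g: hyperspectral sensor 0.35, gas sampler 0.33, GPS-RTK module 0.32, UV sensor 0.31 lead.
A density-first pass picks multispectral imager + gas sampler + UV sensor + GPS-RTK module + hyperspectral sensor — 384 at 1206 g.
Dropping multispectral imager and gas sampler frees 210 g; slotting in particulate counter (231 g) lifts the total to 392 at 1227 g.
That's the maximum — no swap from here does better than 392.

392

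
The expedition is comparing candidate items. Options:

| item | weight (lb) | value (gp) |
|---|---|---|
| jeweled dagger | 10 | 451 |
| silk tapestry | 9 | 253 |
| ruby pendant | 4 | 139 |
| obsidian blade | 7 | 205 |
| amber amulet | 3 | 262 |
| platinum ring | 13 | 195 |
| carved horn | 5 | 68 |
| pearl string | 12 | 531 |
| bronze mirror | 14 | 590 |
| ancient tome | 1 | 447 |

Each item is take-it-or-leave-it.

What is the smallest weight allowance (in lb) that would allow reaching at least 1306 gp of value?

20

Minimise lb subject to total value ≥ 1306.
ruby pendant + amber amulet + pearl string + ancient tome reaches 1379 using 20 lb.
Any bundle with less than 20 lb falls short of 1306.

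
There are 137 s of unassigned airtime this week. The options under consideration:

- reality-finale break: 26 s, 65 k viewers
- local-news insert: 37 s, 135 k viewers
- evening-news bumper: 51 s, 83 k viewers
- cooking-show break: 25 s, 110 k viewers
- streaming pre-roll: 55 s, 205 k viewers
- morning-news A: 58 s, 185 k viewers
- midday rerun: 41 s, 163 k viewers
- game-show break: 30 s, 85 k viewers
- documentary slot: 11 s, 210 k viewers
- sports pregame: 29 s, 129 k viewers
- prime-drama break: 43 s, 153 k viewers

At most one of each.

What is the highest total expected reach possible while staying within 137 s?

707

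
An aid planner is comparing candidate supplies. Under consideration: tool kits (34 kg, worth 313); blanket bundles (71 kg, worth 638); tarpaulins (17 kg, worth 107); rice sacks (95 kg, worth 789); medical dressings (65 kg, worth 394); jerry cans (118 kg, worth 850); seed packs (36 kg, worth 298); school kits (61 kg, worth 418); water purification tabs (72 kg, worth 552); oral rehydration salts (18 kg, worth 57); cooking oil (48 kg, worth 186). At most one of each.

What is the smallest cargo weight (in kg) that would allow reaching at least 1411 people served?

166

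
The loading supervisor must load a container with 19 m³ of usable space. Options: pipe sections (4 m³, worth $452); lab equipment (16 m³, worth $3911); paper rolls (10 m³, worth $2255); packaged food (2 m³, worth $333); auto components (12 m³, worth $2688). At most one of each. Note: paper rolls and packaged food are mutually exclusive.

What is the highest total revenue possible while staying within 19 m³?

4244

The ratio ordering already packs tightly: lab equipment + packaged food, 18 m³, 4244.
The closest alternative, lab equipment, reaches only 3911.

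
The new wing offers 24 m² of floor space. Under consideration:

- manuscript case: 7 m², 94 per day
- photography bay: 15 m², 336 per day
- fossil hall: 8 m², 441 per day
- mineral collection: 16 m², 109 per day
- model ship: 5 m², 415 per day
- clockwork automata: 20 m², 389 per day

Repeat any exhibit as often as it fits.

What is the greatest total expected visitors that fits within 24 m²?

Density check — model ship 83.00, fossil hall 55.12, photography bay 22.40, clockwork automata 19.45 are the best per m².
Filling by ratio: 4×model ship for 1660, with 4 m² left unused.
Dropping model ship frees 5 m²; slotting in fossil hall (8 m²) lifts the total to 1686 at 23 m².
Every other selection either busts 24 m² or fails to beat 1686.

1686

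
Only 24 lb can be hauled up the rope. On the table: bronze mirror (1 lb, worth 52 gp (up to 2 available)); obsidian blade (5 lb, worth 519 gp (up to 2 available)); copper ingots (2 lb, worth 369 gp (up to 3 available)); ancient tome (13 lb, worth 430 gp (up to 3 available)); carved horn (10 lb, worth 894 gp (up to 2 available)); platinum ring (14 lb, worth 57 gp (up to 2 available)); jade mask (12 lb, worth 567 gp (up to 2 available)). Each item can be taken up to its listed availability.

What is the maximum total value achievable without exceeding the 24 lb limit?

Greedy by ratio would take 2×bronze mirror + 2×obsidian blade + 3×copper ingots: 18 lb used, total 2249.
Dropping 2×bronze mirror and copper ingots frees 4 lb; slotting in carved horn (10 lb) lifts the total to 2670 at 24 lb.
That's the maximum — no swap from here does better than 2670.

2670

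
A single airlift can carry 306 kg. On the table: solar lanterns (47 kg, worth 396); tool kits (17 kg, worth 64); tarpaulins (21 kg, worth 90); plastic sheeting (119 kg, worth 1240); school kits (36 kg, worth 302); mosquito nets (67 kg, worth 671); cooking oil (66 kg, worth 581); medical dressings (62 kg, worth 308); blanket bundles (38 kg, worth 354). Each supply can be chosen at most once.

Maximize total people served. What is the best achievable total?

2888

Density check — plastic sheeting 10.42, mosquito nets 10.01, blanket bundles 9.32, cooking oil 8.80 are the best per kg.
Taking the top-ratio supplies first gives plastic sheeting + mosquito nets + cooking oil + blanket bundles for 2846 (290 kg).
Dropping blanket bundles frees 38 kg; slotting in solar lanterns (47 kg) lifts the total to 2888 at 299 kg.
That's the maximum — no swap from here does better than 2888.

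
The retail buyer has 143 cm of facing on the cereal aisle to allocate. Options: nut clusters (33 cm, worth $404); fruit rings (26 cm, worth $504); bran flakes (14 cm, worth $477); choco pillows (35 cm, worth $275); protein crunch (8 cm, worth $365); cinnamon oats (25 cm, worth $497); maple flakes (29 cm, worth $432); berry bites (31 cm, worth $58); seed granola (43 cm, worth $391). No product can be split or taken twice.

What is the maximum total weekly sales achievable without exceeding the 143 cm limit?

2679

Taking nut clusters + fruit rings + bran flakes + protein crunch + cinnamon oats + maple flakes: 135 cm used, 2679 in weekly sales.
Every other selection either busts 143 cm or fails to beat 2679.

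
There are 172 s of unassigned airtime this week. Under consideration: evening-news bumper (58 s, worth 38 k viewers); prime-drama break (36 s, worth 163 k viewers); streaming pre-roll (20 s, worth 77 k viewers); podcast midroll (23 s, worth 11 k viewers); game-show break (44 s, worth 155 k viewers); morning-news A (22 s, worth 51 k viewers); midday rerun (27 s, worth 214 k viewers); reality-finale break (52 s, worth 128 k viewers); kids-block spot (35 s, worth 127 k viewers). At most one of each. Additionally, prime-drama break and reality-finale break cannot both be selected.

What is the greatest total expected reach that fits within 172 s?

736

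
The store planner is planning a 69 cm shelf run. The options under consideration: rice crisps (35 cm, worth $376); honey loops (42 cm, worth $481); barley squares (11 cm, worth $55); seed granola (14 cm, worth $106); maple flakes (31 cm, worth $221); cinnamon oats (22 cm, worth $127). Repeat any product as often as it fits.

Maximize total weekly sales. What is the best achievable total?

642

Taking honey loops + barley squares + seed granola: 67 cm used, 642 in weekly sales.
The spare 2 cm is too small for any remaining product, and no exchange beats 642.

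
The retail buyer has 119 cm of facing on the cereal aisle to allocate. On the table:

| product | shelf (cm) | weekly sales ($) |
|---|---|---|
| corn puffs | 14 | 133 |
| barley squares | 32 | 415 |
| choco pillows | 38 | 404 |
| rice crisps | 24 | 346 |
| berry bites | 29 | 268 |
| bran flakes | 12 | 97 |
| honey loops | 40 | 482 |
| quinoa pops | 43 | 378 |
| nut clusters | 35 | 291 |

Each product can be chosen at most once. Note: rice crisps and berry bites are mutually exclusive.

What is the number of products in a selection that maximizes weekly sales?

4

Optimal total is 1376.
corn puffs + barley squares + rice crisps + honey loops hits 1376 at 110 cm.
Every optimal selection uses 4 products.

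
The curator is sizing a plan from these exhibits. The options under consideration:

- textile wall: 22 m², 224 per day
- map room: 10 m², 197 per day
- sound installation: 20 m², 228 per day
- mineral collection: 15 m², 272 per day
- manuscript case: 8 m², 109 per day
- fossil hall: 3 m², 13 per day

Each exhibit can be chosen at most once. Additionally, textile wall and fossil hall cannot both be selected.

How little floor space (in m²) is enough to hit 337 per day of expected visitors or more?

Look for the lowest-floor combination reaching 337.
Taking mineral collection + manuscript case gives 381 (≥ 337) for 23 m².
Below 23 m² the best achievable stays under 337.

23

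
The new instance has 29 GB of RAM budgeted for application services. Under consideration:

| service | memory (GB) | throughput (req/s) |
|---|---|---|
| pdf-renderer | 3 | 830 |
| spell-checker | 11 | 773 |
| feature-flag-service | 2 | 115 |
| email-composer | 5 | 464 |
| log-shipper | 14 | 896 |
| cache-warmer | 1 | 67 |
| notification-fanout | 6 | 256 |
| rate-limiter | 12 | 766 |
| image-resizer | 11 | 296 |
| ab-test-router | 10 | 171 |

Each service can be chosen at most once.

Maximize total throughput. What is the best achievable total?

Greedy by ratio would take pdf-renderer + spell-checker + feature-flag-service + email-composer + cache-warmer + notification-fanout: 28 GB used, total 2505.
The 13 GB tied up in feature-flag-service and email-composer and notification-fanout is better spent on log-shipper — total rises to 2566 (29 GB).

2566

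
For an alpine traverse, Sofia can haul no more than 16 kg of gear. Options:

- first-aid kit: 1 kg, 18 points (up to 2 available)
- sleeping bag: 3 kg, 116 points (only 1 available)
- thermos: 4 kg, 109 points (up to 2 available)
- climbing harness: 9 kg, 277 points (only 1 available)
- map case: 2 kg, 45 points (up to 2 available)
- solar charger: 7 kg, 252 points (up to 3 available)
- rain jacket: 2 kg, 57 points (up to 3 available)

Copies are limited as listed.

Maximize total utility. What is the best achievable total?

Taking the top-ratio items first gives sleeping bag + solar charger + 3×rain jacket for 539 (16 kg).
Replace sleeping bag and 2×rain jacket with solar charger: the trade gains 22 net, giving 561 at 16 kg.
Nothing else within 16 kg beats 561.

561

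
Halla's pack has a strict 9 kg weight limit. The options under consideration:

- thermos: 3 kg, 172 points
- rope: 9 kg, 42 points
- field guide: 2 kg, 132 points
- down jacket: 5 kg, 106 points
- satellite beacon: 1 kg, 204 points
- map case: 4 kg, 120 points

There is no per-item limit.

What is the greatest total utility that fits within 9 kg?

1836

The ratio ordering already packs tightly: 9×satellite beacon, 9 kg, 1836.
Every other selection either busts 9 kg or fails to beat 1836.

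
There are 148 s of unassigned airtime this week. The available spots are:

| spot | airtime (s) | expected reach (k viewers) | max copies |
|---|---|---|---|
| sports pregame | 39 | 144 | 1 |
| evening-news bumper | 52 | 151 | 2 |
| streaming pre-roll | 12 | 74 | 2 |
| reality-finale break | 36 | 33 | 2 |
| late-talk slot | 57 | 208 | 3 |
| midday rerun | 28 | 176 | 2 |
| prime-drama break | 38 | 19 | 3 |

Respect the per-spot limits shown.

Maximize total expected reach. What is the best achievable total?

Taking the top-ratio spots first gives sports pregame + 2×streaming pre-roll + 2×midday rerun for 644 (119 s).
Dropping sports pregame frees 39 s; slotting in late-talk slot (57 s) lifts the total to 708 at 137 s.
Nothing else within 148 s beats 708.

708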